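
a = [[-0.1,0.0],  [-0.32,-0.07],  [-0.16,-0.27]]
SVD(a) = [[-0.20, -0.29], [-0.72, -0.6], [-0.66, 0.75]] @ diag([0.42435358550234903, 0.189008027531374]) @ [[0.84, 0.54],[0.54, -0.84]]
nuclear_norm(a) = 0.61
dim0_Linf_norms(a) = [0.32, 0.27]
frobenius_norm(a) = 0.46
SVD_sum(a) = [[-0.07, -0.05], [-0.26, -0.17], [-0.24, -0.15]] + [[-0.03,0.05], [-0.06,0.1], [0.08,-0.12]]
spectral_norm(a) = 0.42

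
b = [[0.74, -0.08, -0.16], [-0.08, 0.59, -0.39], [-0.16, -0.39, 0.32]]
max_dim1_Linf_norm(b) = 0.74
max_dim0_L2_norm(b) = 0.76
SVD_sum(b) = [[0.06,0.18,-0.14], [0.18,0.49,-0.40], [-0.14,-0.4,0.32]] + [[0.68, -0.26, -0.02], [-0.26, 0.1, 0.01], [-0.02, 0.01, 0.00]] + [[0.0, 0.0, 0.0], [0.00, 0.00, 0.0], [0.0, 0.0, 0.0]]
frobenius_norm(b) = 1.17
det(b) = 0.00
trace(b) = 1.65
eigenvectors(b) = [[-0.23, -0.93, -0.27], [-0.56, 0.36, -0.75], [-0.8, 0.02, 0.6]]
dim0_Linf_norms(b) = [0.74, 0.59, 0.39]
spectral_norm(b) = 0.88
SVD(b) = [[-0.27, 0.93, 0.23],[-0.75, -0.36, 0.56],[0.60, -0.02, 0.8]] @ diag([0.875498797337361, 0.7744687565086672, 3.24461539716175e-05]) @ [[-0.27, -0.75, 0.6], [0.93, -0.36, -0.02], [0.23, 0.56, 0.8]]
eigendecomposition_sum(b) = [[0.00, 0.0, 0.00], [0.00, 0.00, 0.0], [0.0, 0.00, 0.00]] + [[0.68, -0.26, -0.02], [-0.26, 0.10, 0.01], [-0.02, 0.01, 0.00]] + [[0.06, 0.18, -0.14],[0.18, 0.49, -0.40],[-0.14, -0.4, 0.32]]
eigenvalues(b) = [0.0, 0.77, 0.88]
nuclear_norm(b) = 1.65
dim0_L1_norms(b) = [0.98, 1.06, 0.87]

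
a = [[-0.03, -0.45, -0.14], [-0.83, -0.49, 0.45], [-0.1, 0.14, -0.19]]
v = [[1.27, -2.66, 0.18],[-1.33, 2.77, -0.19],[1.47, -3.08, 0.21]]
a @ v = [[0.35, -0.74, 0.05], [0.26, -0.54, 0.04], [-0.59, 1.24, -0.08]]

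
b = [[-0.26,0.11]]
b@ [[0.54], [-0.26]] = [[-0.17]]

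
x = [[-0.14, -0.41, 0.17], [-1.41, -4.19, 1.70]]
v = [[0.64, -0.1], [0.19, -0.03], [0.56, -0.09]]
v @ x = [[0.05, 0.16, -0.06], [0.02, 0.05, -0.02], [0.05, 0.15, -0.06]]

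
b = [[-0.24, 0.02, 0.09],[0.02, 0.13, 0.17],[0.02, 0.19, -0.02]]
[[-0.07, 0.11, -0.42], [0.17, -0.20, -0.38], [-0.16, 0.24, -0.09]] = b@[[0.79, -1.09, 1.03], [-0.77, 1.17, -0.78], [1.50, -1.96, -1.77]]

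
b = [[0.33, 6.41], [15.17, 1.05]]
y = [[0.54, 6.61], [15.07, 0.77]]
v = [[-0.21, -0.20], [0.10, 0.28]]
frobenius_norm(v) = 0.42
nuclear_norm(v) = 0.50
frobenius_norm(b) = 16.51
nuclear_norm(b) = 21.59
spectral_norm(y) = 15.12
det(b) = -96.89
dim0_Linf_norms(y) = [15.07, 6.61]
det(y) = -99.20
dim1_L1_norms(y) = [7.15, 15.84]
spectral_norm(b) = 15.23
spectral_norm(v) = 0.40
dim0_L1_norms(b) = [15.5, 7.46]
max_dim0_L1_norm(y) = 15.61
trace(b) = 1.38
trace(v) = 0.07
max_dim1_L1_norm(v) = 0.41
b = y + v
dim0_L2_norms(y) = [15.08, 6.65]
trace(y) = 1.31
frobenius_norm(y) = 16.48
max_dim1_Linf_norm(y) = 15.07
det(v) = -0.04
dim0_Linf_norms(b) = [15.17, 6.41]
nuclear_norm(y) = 21.68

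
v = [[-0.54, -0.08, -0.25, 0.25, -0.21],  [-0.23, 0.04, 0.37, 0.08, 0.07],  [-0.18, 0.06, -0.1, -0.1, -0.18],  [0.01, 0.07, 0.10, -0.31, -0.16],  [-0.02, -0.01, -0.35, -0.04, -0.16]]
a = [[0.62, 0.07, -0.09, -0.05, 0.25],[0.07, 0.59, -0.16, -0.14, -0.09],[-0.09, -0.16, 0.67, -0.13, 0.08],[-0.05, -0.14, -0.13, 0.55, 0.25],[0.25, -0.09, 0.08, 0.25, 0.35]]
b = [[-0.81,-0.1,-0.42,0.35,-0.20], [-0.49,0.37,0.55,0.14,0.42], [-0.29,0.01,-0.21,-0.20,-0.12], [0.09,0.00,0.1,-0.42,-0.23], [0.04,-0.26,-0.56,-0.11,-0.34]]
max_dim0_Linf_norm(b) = 0.81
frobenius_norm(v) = 1.02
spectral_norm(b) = 1.17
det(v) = 0.00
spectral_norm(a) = 0.85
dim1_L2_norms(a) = [0.68, 0.64, 0.71, 0.64, 0.51]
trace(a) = 2.78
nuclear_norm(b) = 2.91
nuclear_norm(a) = 2.78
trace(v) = -1.07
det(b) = -0.00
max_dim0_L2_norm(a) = 0.71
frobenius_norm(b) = 1.68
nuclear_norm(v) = 1.77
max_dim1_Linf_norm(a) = 0.67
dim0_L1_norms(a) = [1.08, 1.05, 1.13, 1.12, 1.02]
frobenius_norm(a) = 1.43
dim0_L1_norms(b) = [1.72, 0.74, 1.84, 1.22, 1.31]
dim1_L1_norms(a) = [1.08, 1.05, 1.13, 1.12, 1.02]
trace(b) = -1.41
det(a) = 0.01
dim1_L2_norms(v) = [0.68, 0.45, 0.3, 0.37, 0.39]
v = b @ a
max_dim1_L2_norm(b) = 1.0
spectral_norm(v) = 0.75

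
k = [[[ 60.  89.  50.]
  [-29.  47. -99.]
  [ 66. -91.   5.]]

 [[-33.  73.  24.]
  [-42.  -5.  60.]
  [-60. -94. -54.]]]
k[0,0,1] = 89.0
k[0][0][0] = 60.0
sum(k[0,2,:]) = -20.0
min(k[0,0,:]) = 50.0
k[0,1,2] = -99.0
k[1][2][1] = -94.0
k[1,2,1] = -94.0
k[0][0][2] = 50.0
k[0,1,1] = 47.0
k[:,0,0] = [60.0, -33.0]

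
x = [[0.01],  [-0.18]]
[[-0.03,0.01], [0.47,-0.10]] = x@[[-2.60, 0.58]]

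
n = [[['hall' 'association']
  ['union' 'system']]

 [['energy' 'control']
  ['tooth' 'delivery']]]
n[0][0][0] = 'hall'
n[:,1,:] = [['union', 'system'], ['tooth', 'delivery']]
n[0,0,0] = 'hall'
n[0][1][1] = 'system'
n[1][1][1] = 'delivery'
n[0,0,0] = 'hall'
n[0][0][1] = 'association'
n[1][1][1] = 'delivery'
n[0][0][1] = 'association'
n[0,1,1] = 'system'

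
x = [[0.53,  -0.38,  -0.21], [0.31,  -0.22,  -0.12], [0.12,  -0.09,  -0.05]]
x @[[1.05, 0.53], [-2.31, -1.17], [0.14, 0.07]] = [[1.4, 0.71],[0.82, 0.41],[0.33, 0.17]]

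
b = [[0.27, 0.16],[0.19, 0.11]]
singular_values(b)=[0.38, 0.0]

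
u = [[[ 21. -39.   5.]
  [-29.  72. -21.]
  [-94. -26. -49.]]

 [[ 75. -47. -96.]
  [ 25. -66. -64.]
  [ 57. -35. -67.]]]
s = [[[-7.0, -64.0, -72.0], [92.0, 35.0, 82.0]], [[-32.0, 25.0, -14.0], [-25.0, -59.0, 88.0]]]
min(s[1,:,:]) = -59.0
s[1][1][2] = 88.0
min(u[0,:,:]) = -94.0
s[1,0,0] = -32.0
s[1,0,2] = -14.0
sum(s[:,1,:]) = 213.0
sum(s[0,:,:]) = 66.0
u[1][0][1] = -47.0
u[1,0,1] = -47.0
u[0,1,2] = -21.0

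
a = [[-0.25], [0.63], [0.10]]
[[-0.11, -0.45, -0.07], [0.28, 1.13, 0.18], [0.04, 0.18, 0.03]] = a @ [[0.44,1.8,0.29]]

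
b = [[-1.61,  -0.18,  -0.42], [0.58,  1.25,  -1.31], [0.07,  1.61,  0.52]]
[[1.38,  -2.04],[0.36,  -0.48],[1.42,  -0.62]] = b @ [[-0.99, 1.23], [0.88, -0.56], [0.13, 0.38]]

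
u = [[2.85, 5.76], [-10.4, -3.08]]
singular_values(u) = [11.85, 4.32]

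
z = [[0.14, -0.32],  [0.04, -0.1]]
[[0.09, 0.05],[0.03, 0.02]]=z @[[0.68,  0.41], [0.02,  0.01]]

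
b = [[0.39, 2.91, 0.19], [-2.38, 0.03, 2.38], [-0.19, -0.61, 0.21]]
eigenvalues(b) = [(0.26+2.9j), (0.26-2.9j), (0.12+0j)]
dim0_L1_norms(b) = [2.96, 3.55, 2.78]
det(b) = 0.98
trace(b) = 0.63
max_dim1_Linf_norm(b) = 2.91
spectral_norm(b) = 3.39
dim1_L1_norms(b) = [3.49, 4.79, 1.01]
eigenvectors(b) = [[-0.70+0.00j, (-0.7-0j), (0.7+0j)], [0.02-0.70j, (0.02+0.7j), -0.11+0.00j], [0.15-0.04j, 0.15+0.04j, 0.70+0.00j]]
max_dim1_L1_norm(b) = 4.79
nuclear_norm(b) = 6.48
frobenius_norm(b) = 4.52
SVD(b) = [[-0.20, 0.96, -0.2], [0.97, 0.22, 0.07], [0.12, -0.18, -0.98]] @ diag([3.39447260440495, 2.9843623787880715, 0.09714386248585963]) @ [[-0.71, -0.19, 0.68], [-0.04, 0.97, 0.23], [-0.7, 0.13, -0.7]]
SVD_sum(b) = [[0.49, 0.13, -0.47], [-2.35, -0.62, 2.23], [-0.28, -0.07, 0.27]] + [[-0.12, 2.78, 0.65], [-0.03, 0.65, 0.15], [0.02, -0.52, -0.12]] + [[0.01, -0.0, 0.01], [-0.01, 0.0, -0.01], [0.07, -0.01, 0.07]]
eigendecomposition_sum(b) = [[0.19+1.19j, 1.46-0.06j, 0.05-1.21j], [-1.19+0.15j, (0.01+1.45j), (1.2+0.09j)], [(-0.1-0.24j), -0.30+0.09j, (0.06+0.26j)]] + [[0.19-1.19j, 1.46+0.06j, 0.05+1.21j], [(-1.19-0.15j), 0.01-1.45j, (1.2-0.09j)], [-0.10+0.24j, (-0.3-0.09j), (0.06-0.26j)]] + [[(0.02+0j), -0.01+0.00j, 0.10+0.00j],[(-0-0j), 0.00-0.00j, -0.02-0.00j],[0.02+0.00j, (-0.01+0j), (0.1+0j)]]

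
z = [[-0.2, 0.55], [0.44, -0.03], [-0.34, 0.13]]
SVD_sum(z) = [[-0.38, 0.35], [0.25, -0.23], [-0.25, 0.23]] + [[0.18, 0.20], [0.19, 0.20], [-0.09, -0.1]]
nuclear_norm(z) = 1.12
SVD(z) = [[-0.73, -0.66], [0.49, -0.67], [-0.48, 0.33]] @ diag([0.7090645287510757, 0.408322781714436]) @ [[0.74, -0.68], [-0.68, -0.74]]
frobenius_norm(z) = 0.82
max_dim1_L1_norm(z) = 0.75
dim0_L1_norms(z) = [0.98, 0.71]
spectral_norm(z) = 0.71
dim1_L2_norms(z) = [0.59, 0.44, 0.36]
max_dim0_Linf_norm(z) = 0.55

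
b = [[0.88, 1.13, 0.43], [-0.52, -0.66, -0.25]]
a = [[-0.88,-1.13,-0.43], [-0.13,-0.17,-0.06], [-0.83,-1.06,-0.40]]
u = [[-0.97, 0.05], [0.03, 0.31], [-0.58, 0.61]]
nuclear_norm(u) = 1.76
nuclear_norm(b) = 1.74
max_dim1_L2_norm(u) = 0.97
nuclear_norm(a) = 2.07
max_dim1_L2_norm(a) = 1.5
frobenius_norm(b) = 1.73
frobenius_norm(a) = 2.06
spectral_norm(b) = 1.73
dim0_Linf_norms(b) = [0.88, 1.13, 0.43]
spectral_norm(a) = 2.06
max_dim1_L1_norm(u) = 1.19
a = u @ b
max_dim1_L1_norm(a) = 2.44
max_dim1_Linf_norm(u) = 0.97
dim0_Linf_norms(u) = [0.97, 0.61]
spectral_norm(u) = 1.20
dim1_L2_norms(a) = [1.5, 0.22, 1.4]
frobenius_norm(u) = 1.32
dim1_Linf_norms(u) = [0.97, 0.31, 0.61]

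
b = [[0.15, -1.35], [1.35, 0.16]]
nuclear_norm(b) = 2.72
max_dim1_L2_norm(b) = 1.36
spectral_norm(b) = 1.36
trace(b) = 0.31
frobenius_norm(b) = 1.92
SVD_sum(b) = [[-0.60, -0.68], [0.68, 0.76]] + [[0.75, -0.67],[0.67, -0.60]]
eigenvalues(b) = [(0.15+1.35j), (0.15-1.35j)]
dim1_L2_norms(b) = [1.36, 1.36]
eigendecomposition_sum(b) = [[(0.08+0.68j), -0.68+0.08j], [0.68-0.08j, 0.08+0.67j]] + [[0.07-0.68j, -0.68-0.08j],  [(0.68+0.08j), (0.08-0.67j)]]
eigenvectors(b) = [[(-0.71+0j), (-0.71-0j)], [0.00+0.71j, 0.00-0.71j]]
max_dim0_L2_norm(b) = 1.36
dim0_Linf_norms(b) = [1.35, 1.35]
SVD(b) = [[-0.67, 0.75], [0.75, 0.67]] @ diag([1.3638690150268347, 1.353869015026835]) @ [[0.67, 0.75], [0.75, -0.67]]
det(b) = 1.85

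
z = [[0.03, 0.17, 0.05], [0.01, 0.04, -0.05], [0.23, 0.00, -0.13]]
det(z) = -0.00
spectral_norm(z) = 0.27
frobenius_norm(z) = 0.33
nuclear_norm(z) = 0.50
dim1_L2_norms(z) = [0.18, 0.06, 0.26]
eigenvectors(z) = [[-0.33+0.00j, 0.61+0.22j, 0.61-0.22j], [(0.2+0j), -0.13+0.32j, (-0.13-0.32j)], [(0.92+0j), 0.68+0.00j, 0.68-0.00j]]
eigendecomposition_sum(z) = [[-0.05+0.00j, (0.03-0j), (0.05-0j)], [(0.03-0j), (-0.02+0j), (-0.03+0j)], [0.14-0.00j, (-0.09+0j), -0.14+0.00j]] + [[0.04+0.02j, (0.07-0.06j), -0.00+0.02j],  [-0.01+0.02j, 0.03+0.04j, (-0.01-0j)],  [0.05+0.00j, 0.05-0.08j, 0.01+0.02j]] + [[0.04-0.02j,(0.07+0.06j),(-0-0.02j)],[(-0.01-0.02j),0.03-0.04j,(-0.01+0j)],[(0.05-0j),0.05+0.08j,0.01-0.02j]]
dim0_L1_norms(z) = [0.27, 0.21, 0.23]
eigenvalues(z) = [(-0.21+0j), (0.08+0.07j), (0.08-0.07j)]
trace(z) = -0.06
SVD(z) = [[-0.03, 0.99, 0.15], [-0.13, 0.14, -0.98], [-0.99, -0.05, 0.13]] @ diag([0.2664318082803551, 0.1815303248680182, 0.0485884007739692]) @ [[-0.86, -0.04, 0.50],  [0.11, 0.96, 0.26],  [0.49, -0.29, 0.82]]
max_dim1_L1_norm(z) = 0.36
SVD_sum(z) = [[0.01, 0.00, -0.00],[0.03, 0.0, -0.02],[0.23, 0.01, -0.13]] + [[0.02,  0.17,  0.05],  [0.0,  0.03,  0.01],  [-0.00,  -0.01,  -0.00]] + [[0.00, -0.00, 0.01], [-0.02, 0.01, -0.04], [0.00, -0.0, 0.01]]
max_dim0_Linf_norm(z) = 0.23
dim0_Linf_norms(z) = [0.23, 0.17, 0.13]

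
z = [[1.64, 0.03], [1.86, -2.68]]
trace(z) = -1.04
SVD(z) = [[-0.32, -0.95], [-0.95, 0.32]] @ diag([3.410111288146404, 1.3052359949283003]) @ [[-0.67, 0.74], [-0.74, -0.67]]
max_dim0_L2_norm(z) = 2.68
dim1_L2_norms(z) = [1.64, 3.26]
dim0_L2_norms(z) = [2.48, 2.68]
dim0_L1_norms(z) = [3.5, 2.71]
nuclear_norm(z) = 4.72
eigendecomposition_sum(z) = [[1.65, 0.01], [0.71, 0.00]] + [[-0.01, 0.02], [1.15, -2.68]]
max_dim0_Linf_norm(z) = 2.68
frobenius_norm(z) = 3.65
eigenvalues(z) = [1.65, -2.69]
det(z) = -4.45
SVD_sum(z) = [[0.72,-0.80],  [2.17,-2.40]] + [[0.92,  0.83], [-0.31,  -0.28]]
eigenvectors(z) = [[0.92, -0.01],[0.39, 1.00]]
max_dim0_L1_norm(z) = 3.5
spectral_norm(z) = 3.41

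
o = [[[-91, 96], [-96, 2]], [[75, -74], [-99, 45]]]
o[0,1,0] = -96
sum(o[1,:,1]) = -29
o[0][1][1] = 2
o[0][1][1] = 2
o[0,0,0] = -91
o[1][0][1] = -74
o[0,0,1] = 96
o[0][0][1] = 96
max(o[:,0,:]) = 96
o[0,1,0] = -96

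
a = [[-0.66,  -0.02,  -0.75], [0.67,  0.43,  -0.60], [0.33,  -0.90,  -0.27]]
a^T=[[-0.66, 0.67, 0.33], [-0.02, 0.43, -0.9], [-0.75, -0.6, -0.27]]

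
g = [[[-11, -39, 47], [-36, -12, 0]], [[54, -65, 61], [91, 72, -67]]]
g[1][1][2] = -67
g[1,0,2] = 61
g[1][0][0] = 54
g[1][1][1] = 72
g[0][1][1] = -12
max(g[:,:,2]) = 61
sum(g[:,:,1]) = -44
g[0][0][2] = 47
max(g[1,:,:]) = 91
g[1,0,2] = 61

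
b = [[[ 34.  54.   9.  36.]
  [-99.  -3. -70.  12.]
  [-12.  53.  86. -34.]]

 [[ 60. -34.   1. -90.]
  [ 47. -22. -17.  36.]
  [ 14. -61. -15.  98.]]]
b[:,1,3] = [12.0, 36.0]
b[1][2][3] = 98.0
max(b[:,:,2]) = 86.0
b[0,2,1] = 53.0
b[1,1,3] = 36.0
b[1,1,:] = [47.0, -22.0, -17.0, 36.0]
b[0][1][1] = -3.0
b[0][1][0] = -99.0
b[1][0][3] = -90.0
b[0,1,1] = -3.0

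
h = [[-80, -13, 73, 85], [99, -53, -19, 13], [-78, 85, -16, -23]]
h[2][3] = -23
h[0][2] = 73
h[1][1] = -53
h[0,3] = 85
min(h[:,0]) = -80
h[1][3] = 13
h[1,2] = -19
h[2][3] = -23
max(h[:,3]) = 85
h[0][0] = -80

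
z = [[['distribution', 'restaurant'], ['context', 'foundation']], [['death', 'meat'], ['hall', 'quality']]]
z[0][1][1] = 'foundation'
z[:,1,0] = ['context', 'hall']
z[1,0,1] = 'meat'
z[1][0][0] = 'death'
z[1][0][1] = 'meat'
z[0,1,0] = 'context'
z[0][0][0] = 'distribution'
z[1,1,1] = 'quality'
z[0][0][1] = 'restaurant'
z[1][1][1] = 'quality'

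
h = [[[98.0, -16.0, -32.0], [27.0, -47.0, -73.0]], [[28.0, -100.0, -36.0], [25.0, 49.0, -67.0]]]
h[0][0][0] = 98.0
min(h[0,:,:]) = -73.0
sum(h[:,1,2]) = -140.0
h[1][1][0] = 25.0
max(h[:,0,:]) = 98.0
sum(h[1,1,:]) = 7.0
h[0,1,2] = -73.0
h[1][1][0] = 25.0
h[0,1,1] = -47.0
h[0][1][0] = 27.0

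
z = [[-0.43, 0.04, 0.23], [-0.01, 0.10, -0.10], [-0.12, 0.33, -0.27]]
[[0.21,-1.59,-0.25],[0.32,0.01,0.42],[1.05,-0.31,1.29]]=z@[[-0.70,  2.99,  -1.09], [2.29,  -0.82,  0.84], [-0.79,  -1.18,  -3.26]]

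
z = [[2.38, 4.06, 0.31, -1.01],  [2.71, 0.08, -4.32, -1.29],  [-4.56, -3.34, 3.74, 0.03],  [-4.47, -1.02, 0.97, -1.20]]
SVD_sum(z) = [[2.57, 1.52, -1.73, -0.15], [3.17, 1.88, -2.14, -0.19], [-5.01, -2.97, 3.37, 0.3], [-3.13, -1.86, 2.1, 0.19]] + [[0.22,2.19,2.25,0.18], [-0.21,-2.02,-2.07,-0.16], [0.0,0.02,0.02,0.00], [-0.03,-0.28,-0.29,-0.02]] + [[-0.57, 0.49, -0.36, -0.75], [-0.46, 0.39, -0.28, -0.59], [0.17, -0.14, 0.1, 0.22], [-1.2, 1.02, -0.75, -1.56]] + [[0.16, -0.14, 0.14, -0.29], [0.2, -0.17, 0.17, -0.34], [0.28, -0.24, 0.25, -0.49], [-0.11, 0.10, -0.10, 0.20]]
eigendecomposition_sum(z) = [[(2.33+0j), (1.81-0j), -1.59+0.00j, (-0.49+0j)], [3.41+0.00j, 2.64-0.00j, (-2.32+0j), (-0.71+0j)], [(-4.62-0j), -3.59+0.00j, 3.14-0.00j, 0.97+0.00j], [(-1.89-0j), (-1.47+0j), 1.29-0.00j, (0.4+0j)]] + [[(0.52+0j), 0.30-0.00j, (0.62+0j), (-0.34+0j)], [(-0.31+0j), -0.17+0.00j, (-0.37+0j), 0.20+0.00j], [(0.59+0j), 0.33-0.00j, (0.7+0j), -0.38+0.00j], [(-0.56+0j), (-0.31+0j), -0.66+0.00j, 0.36+0.00j]] + [[(-0.24+0.59j), 0.98+0.30j, (0.64+0.25j), -0.09+0.66j],[-0.20-0.76j, -1.19+0.41j, -0.82+0.21j, (-0.39-0.72j)],[(-0.26-0.05j), (-0.04+0.43j), -0.05+0.28j, (-0.28+0.02j)],[(-1.01+0.16j), 0.38+1.60j, 0.17+1.09j, (-0.98+0.41j)]] + [[-0.24-0.59j, (0.98-0.3j), (0.64-0.25j), (-0.09-0.66j)],  [(-0.2+0.76j), (-1.19-0.41j), -0.82-0.21j, (-0.39+0.72j)],  [(-0.26+0.05j), (-0.04-0.43j), -0.05-0.28j, -0.28-0.02j],  [(-1.01-0.16j), 0.38-1.60j, 0.17-1.09j, -0.98-0.41j]]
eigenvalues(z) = [(8.51+0j), (1.41+0j), (-2.46+1.7j), (-2.46-1.7j)]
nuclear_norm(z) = 17.66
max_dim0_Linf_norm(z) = 4.56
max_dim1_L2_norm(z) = 6.78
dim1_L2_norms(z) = [4.82, 5.26, 6.78, 4.84]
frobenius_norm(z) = 10.97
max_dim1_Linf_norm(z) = 4.56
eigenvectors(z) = [[(0.36+0j), -0.52+0.00j, (-0.22+0.37j), (-0.22-0.37j)], [0.53+0.00j, (0.3+0j), -0.05-0.54j, (-0.05+0.54j)], [(-0.71+0j), -0.58+0.00j, -0.17-0.06j, -0.17+0.06j], [-0.29+0.00j, 0.55+0.00j, -0.70+0.00j, (-0.7-0j)]]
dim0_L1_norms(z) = [14.12, 8.5, 9.34, 3.53]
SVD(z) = [[-0.36, 0.73, 0.40, 0.41], [-0.44, -0.67, 0.32, 0.50], [0.7, 0.01, -0.12, 0.71], [0.44, -0.09, 0.85, -0.29]] @ diag([9.655051081413571, 4.3081834194448465, 2.761427094413876, 0.9355023473792534]) @ [[-0.74, -0.44, 0.50, 0.04], [0.07, 0.70, 0.71, 0.06], [-0.51, 0.43, -0.32, -0.67], [0.42, -0.37, 0.37, -0.74]]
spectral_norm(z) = 9.66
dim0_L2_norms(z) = [7.33, 5.36, 5.8, 2.03]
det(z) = 107.46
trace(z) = 5.00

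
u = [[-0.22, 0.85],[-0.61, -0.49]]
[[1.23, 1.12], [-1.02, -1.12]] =u @[[0.42, 0.65], [1.55, 1.48]]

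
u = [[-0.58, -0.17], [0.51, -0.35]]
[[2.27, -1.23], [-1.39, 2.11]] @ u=[[-1.94, 0.04], [1.88, -0.50]]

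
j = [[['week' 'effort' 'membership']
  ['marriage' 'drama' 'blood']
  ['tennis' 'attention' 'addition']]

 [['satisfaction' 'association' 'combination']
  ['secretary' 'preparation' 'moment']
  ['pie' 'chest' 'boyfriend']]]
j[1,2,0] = 'pie'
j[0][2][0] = 'tennis'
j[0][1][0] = 'marriage'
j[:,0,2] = ['membership', 'combination']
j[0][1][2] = 'blood'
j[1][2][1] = 'chest'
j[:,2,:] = [['tennis', 'attention', 'addition'], ['pie', 'chest', 'boyfriend']]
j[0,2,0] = 'tennis'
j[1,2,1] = 'chest'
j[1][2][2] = 'boyfriend'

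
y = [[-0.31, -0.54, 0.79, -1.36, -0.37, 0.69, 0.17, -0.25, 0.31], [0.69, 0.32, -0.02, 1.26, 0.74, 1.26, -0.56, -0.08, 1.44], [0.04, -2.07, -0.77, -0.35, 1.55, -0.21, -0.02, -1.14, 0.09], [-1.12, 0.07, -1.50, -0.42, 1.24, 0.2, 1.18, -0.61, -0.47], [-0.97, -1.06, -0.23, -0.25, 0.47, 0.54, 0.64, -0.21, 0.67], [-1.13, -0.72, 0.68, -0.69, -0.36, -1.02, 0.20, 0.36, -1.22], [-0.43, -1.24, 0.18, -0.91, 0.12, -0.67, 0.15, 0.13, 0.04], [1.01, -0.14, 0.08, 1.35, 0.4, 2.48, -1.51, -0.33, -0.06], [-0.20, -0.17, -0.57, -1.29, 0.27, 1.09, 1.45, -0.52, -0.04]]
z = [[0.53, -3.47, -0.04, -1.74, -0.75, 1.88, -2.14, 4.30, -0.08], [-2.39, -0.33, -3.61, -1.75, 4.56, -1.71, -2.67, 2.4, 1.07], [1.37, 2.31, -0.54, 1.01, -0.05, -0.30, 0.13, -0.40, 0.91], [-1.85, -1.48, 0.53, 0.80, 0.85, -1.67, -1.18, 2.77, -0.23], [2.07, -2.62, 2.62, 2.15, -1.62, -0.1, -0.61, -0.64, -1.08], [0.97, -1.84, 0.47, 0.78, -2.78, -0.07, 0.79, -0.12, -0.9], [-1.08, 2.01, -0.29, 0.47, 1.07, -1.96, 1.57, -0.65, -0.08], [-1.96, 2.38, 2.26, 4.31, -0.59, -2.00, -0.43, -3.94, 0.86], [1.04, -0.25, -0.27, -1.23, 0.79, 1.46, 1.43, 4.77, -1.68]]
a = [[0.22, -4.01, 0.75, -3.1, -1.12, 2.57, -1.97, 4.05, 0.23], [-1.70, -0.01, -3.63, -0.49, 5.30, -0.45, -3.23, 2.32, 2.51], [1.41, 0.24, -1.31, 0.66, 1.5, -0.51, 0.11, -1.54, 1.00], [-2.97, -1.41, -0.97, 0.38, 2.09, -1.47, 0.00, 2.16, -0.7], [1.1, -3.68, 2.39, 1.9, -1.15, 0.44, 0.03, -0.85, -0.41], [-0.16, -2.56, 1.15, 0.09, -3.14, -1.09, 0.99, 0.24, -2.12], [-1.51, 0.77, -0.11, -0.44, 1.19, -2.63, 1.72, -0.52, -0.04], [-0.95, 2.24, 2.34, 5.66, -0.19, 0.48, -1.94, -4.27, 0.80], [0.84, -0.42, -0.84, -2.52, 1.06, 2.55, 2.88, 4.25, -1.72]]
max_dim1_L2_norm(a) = 8.17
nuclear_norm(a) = 42.24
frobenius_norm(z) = 16.52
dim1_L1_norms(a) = [18.02, 19.64, 8.28, 12.15, 11.95, 11.54, 8.93, 18.87, 17.08]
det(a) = 548.30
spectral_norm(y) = 4.79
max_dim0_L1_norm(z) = 19.99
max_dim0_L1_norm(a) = 20.2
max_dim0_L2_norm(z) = 8.44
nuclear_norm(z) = 37.55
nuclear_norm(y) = 17.91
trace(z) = -5.28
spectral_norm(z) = 11.26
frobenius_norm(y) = 7.47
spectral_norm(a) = 11.67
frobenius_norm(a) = 18.21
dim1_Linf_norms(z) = [4.3, 4.56, 2.31, 2.77, 2.62, 2.78, 2.01, 4.31, 4.77]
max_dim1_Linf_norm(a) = 5.66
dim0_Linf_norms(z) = [2.39, 3.47, 3.61, 4.31, 4.56, 2.0, 2.67, 4.77, 1.68]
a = z + y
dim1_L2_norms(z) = [6.52, 7.72, 3.1, 4.38, 5.22, 3.79, 3.66, 7.35, 5.75]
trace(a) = -7.23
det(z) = 347.60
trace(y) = -1.95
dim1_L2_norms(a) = [7.38, 8.17, 3.18, 4.86, 5.15, 4.95, 3.83, 8.14, 6.7]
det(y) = 14.64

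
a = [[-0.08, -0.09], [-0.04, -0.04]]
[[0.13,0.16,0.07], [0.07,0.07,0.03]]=a @ [[-1.91, -0.49, 0.89], [0.27, -1.38, -1.62]]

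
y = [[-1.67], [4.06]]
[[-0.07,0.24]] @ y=[[1.09]]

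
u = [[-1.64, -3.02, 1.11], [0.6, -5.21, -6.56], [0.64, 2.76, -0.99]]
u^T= [[-1.64,0.6,0.64], [-3.02,-5.21,2.76], [1.11,-6.56,-0.99]]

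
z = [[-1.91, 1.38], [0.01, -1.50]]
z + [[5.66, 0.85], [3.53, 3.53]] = [[3.75, 2.23], [3.54, 2.03]]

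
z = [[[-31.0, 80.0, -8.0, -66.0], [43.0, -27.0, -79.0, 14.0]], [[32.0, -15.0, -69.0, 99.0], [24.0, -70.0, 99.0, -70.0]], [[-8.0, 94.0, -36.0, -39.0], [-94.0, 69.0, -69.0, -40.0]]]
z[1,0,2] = -69.0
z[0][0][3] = -66.0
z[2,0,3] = -39.0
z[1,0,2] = -69.0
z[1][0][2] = -69.0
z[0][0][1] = 80.0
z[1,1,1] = -70.0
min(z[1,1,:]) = -70.0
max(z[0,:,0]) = 43.0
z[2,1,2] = -69.0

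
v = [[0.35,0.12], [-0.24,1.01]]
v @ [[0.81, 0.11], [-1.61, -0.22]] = [[0.09, 0.01], [-1.82, -0.25]]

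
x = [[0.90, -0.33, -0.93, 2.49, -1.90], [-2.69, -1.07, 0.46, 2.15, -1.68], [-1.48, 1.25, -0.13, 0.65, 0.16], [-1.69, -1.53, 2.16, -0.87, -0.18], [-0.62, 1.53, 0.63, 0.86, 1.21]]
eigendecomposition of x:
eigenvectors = [[(0.47+0j),-0.31+0.32j,-0.31-0.32j,0.03+0.24j,(0.03-0.24j)],[(-0.24+0j),-0.69+0.00j,(-0.69-0j),-0.48+0.17j,-0.48-0.17j],[(-0.42+0j),-0.13+0.22j,(-0.13-0.22j),-0.21+0.44j,-0.21-0.44j],[(-0.31+0j),(-0.13-0.41j),-0.13+0.41j,(0.23+0.12j),0.23-0.12j],[(-0.67+0j),0.10+0.26j,0.10-0.26j,0.61+0.00j,0.61-0.00j]]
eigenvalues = [(2.98+0j), (-1.55+2.97j), (-1.55-2.97j), (0.08+0.79j), (0.08-0.79j)]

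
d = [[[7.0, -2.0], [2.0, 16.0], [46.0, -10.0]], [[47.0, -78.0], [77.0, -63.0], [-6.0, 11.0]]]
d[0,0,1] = -2.0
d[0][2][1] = -10.0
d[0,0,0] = 7.0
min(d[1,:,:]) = -78.0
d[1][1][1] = -63.0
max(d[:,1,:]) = 77.0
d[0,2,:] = [46.0, -10.0]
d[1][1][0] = 77.0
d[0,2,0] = 46.0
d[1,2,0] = -6.0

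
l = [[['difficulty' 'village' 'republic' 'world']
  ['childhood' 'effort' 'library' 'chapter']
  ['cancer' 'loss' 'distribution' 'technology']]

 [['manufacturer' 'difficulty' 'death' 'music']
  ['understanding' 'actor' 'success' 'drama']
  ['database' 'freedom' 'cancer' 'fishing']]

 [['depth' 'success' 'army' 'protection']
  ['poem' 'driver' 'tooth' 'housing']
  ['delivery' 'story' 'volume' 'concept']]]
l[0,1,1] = 'effort'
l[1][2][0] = 'database'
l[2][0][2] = 'army'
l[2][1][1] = 'driver'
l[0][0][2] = 'republic'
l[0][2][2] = 'distribution'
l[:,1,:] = [['childhood', 'effort', 'library', 'chapter'], ['understanding', 'actor', 'success', 'drama'], ['poem', 'driver', 'tooth', 'housing']]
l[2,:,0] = ['depth', 'poem', 'delivery']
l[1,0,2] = 'death'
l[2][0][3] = 'protection'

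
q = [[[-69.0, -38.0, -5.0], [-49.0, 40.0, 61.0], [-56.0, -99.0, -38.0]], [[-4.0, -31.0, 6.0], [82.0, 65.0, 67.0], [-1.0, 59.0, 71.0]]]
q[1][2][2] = 71.0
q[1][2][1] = 59.0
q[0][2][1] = -99.0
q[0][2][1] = -99.0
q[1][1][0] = 82.0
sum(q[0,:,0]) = -174.0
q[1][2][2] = 71.0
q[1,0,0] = -4.0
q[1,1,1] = 65.0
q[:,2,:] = [[-56.0, -99.0, -38.0], [-1.0, 59.0, 71.0]]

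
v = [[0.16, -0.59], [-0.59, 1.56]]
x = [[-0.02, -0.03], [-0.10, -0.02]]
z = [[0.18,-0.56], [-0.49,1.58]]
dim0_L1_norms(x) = [0.12, 0.05]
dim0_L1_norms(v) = [0.75, 2.15]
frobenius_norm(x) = 0.11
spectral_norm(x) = 0.11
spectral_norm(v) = 1.78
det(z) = 0.01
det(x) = -0.00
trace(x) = -0.04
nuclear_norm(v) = 1.83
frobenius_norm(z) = 1.76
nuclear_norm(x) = 0.13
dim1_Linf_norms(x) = [0.03, 0.1]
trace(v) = 1.72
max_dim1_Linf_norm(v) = 1.56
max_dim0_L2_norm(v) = 1.67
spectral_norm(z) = 1.76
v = x + z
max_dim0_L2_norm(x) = 0.1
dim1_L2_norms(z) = [0.59, 1.65]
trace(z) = 1.76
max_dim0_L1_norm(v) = 2.15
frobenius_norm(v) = 1.78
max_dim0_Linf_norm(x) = 0.1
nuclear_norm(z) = 1.76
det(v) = -0.10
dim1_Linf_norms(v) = [0.59, 1.56]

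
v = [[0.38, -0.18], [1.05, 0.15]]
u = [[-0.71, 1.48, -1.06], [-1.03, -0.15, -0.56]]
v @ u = [[-0.08, 0.59, -0.3], [-0.90, 1.53, -1.20]]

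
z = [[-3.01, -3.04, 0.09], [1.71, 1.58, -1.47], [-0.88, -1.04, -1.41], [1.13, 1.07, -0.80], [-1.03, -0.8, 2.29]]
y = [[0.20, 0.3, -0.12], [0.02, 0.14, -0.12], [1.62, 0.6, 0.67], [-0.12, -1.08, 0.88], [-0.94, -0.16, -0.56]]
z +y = [[-2.81, -2.74, -0.03], [1.73, 1.72, -1.59], [0.74, -0.44, -0.74], [1.01, -0.01, 0.08], [-1.97, -0.96, 1.73]]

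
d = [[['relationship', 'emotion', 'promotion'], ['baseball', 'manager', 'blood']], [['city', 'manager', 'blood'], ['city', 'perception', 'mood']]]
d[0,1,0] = 'baseball'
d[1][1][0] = 'city'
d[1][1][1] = 'perception'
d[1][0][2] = 'blood'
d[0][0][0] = 'relationship'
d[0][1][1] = 'manager'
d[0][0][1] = 'emotion'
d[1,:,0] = ['city', 'city']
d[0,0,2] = 'promotion'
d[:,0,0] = ['relationship', 'city']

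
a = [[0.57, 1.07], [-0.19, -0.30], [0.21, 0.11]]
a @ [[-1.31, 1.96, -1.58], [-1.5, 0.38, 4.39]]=[[-2.35, 1.52, 3.80], [0.7, -0.49, -1.02], [-0.44, 0.45, 0.15]]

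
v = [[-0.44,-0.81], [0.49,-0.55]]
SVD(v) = [[0.88, 0.47], [0.47, -0.88]] @ diag([0.9862112746835765, 0.6478327883698038]) @ [[-0.16, -0.99], [-0.99, 0.16]]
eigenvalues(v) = [(-0.5+0.63j), (-0.5-0.63j)]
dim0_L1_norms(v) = [0.93, 1.36]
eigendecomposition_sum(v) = [[(-0.22+0.34j), -0.40-0.32j],[0.25+0.19j, (-0.28+0.29j)]] + [[-0.22-0.34j, (-0.4+0.32j)],[0.25-0.19j, -0.28-0.29j]]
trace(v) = -0.99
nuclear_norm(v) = 1.63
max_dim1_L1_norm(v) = 1.25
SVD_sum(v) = [[-0.14, -0.86], [-0.07, -0.46]] + [[-0.3, 0.05], [0.56, -0.09]]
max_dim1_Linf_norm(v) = 0.81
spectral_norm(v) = 0.99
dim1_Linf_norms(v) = [0.81, 0.55]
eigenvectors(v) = [[0.79+0.00j, (0.79-0j)], [(0.05-0.61j), 0.05+0.61j]]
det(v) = 0.64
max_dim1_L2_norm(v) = 0.92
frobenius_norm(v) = 1.18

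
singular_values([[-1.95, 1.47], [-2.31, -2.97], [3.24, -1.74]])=[4.48, 3.68]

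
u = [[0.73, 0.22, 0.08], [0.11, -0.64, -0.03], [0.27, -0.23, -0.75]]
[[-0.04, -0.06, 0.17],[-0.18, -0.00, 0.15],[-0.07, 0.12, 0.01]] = u @[[-0.13, -0.06, 0.28], [0.26, 0.00, -0.19], [-0.03, -0.18, 0.15]]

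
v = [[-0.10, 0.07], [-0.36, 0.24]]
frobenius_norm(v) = 0.45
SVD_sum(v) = [[-0.1, 0.07], [-0.36, 0.24]] + [[0.0,0.00],  [-0.0,-0.0]]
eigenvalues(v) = [0.01, 0.13]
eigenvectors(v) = [[-0.54,  -0.29],[-0.84,  -0.96]]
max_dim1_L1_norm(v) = 0.6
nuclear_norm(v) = 0.45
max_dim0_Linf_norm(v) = 0.36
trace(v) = 0.14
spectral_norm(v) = 0.45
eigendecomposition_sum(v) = [[0.02, -0.01], [0.03, -0.01]] + [[-0.12,  0.08],[-0.39,  0.25]]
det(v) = 0.00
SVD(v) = [[-0.27,  -0.96], [-0.96,  0.27]] @ diag([0.44954741080694355, 0.0026693513768569392]) @ [[0.83,  -0.56], [-0.56,  -0.83]]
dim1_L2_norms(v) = [0.12, 0.43]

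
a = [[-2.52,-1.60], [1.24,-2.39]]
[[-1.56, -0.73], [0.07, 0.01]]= a @ [[0.48, 0.22], [0.22, 0.11]]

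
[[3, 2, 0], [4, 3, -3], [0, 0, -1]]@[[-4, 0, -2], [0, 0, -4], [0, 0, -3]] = [[-12, 0, -14], [-16, 0, -11], [0, 0, 3]]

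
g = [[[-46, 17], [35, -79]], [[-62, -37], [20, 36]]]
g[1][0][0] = -62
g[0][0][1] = 17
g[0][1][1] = -79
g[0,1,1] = -79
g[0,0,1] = 17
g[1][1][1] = 36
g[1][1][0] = 20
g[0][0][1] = 17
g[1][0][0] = -62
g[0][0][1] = 17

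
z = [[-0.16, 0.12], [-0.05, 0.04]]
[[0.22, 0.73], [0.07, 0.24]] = z@[[-2.04, -0.14], [-0.92, 5.92]]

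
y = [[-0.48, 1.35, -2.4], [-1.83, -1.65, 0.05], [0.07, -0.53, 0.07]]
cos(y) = [[2.22, 1.00, -0.96], [-2.14, 0.78, -1.96], [-0.42, -0.53, 1.31]]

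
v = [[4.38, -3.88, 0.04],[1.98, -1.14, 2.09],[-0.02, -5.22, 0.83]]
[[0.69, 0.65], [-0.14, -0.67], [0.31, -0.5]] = v @ [[0.08, 0.17], [-0.09, 0.02], [-0.19, -0.47]]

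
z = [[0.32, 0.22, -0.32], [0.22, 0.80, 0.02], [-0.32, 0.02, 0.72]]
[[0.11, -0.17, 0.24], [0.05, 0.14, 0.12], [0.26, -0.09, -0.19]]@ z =[[-0.08, -0.11, 0.13], [0.01, 0.13, 0.07], [0.12, -0.02, -0.22]]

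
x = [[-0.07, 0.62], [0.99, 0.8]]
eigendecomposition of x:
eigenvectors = [[-0.80,-0.42], [0.60,-0.91]]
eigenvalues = [-0.53, 1.26]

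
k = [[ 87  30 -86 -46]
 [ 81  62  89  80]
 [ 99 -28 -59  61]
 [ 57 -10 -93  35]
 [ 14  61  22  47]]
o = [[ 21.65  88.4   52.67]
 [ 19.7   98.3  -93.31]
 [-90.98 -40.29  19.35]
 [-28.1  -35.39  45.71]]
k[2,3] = 61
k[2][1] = -28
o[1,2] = -93.31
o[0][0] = 21.65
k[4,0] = 14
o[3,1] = -35.39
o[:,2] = [52.67, -93.31, 19.35, 45.71]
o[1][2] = -93.31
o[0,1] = 88.4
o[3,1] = -35.39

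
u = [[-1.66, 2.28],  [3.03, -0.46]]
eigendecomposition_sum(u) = [[-2.3, 1.59], [2.11, -1.46]] + [[0.64, 0.69], [0.92, 1.00]]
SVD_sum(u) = [[-2.24, 1.23], [2.52, -1.39]] + [[0.58, 1.05], [0.51, 0.93]]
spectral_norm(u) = 3.85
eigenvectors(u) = [[-0.74, -0.57], [0.68, -0.82]]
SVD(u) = [[-0.66, 0.75],  [0.75, 0.66]] @ diag([3.846330029883171, 1.597574818660749]) @ [[0.88,-0.48], [0.48,0.88]]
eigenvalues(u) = [-3.76, 1.64]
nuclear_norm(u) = 5.44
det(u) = -6.14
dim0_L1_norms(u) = [4.69, 2.74]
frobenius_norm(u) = 4.16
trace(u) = -2.12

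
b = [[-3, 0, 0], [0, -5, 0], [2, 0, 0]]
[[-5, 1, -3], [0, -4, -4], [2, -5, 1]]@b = [[9, -5, 0], [-8, 20, 0], [-4, 25, 0]]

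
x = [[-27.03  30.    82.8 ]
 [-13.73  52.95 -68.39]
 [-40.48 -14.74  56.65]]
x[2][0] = -40.48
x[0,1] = 30.0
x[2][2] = 56.65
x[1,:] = [-13.73, 52.95, -68.39]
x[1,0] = -13.73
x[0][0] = -27.03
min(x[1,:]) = -68.39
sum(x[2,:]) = 1.4299999999999997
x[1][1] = 52.95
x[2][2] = 56.65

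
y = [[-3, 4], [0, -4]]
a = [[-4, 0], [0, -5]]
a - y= [[-1, -4], [0, -1]]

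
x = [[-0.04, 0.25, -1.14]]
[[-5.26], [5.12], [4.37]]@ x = [[0.21, -1.32, 6.0], [-0.20, 1.28, -5.84], [-0.17, 1.09, -4.98]]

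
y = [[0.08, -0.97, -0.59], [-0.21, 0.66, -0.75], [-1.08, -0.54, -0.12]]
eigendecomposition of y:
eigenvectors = [[(0.58+0j),(-0.63+0j),(-0.63-0j)], [0.35+0.00j,0.36+0.49j,0.36-0.49j], [0.73+0.00j,0.31-0.37j,0.31+0.37j]]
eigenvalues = [(-1.24+0j), (0.93+0.41j), (0.93-0.41j)]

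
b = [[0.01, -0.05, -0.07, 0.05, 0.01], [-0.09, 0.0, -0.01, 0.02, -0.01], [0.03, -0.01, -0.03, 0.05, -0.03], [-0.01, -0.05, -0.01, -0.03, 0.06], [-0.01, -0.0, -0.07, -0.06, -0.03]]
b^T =[[0.01,-0.09,0.03,-0.01,-0.01], [-0.05,0.0,-0.01,-0.05,-0.0], [-0.07,-0.01,-0.03,-0.01,-0.07], [0.05,0.02,0.05,-0.03,-0.06], [0.01,-0.01,-0.03,0.06,-0.03]]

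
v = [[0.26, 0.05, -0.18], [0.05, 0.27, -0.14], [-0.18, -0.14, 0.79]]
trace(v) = 1.32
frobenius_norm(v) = 0.93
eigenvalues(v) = [0.88, 0.2, 0.24]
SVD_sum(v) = [[0.07, 0.06, -0.24], [0.06, 0.05, -0.19], [-0.24, -0.19, 0.76]] + [[0.00,0.03,0.01], [0.03,0.21,0.06], [0.01,0.06,0.02]] + [[0.18, -0.04, 0.05],  [-0.04, 0.01, -0.01],  [0.05, -0.01, 0.01]]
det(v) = 0.04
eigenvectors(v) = [[0.29, 0.95, 0.13], [0.24, -0.20, 0.95], [-0.93, 0.24, 0.28]]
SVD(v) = [[-0.29, 0.13, -0.95], [-0.24, 0.95, 0.2], [0.93, 0.28, -0.24]] @ diag([0.8814279592975532, 0.23528656917926133, 0.20328547152318568]) @ [[-0.29, -0.24, 0.93],[0.13, 0.95, 0.28],[-0.95, 0.20, -0.24]]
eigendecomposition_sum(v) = [[0.07,0.06,-0.24],[0.06,0.05,-0.19],[-0.24,-0.19,0.76]] + [[0.18, -0.04, 0.05], [-0.04, 0.01, -0.01], [0.05, -0.01, 0.01]] + [[0.0, 0.03, 0.01], [0.03, 0.21, 0.06], [0.01, 0.06, 0.02]]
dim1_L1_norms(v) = [0.49, 0.46, 1.11]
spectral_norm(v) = 0.88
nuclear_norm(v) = 1.32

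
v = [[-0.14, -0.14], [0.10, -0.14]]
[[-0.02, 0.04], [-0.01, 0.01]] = v @ [[0.02, -0.14],[0.09, -0.18]]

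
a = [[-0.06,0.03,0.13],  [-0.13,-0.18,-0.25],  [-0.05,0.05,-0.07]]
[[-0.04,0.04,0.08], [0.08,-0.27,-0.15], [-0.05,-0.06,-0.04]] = a @ [[0.33, 0.66, -0.04], [-0.67, 0.22, 0.03], [-0.02, 0.56, 0.58]]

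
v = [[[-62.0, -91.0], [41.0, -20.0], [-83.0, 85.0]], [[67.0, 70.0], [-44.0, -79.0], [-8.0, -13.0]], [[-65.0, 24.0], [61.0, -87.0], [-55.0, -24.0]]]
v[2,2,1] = -24.0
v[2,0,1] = 24.0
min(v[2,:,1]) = -87.0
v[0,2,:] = [-83.0, 85.0]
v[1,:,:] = [[67.0, 70.0], [-44.0, -79.0], [-8.0, -13.0]]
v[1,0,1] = 70.0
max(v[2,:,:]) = 61.0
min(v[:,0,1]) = -91.0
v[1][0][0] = 67.0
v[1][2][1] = -13.0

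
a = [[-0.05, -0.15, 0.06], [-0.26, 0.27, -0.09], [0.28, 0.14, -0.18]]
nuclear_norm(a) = 0.82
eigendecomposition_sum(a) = [[-0.11, -0.04, 0.04], [0.02, 0.01, -0.01], [0.41, 0.16, -0.15]] + [[-0.02,-0.01,-0.01],[-0.05,-0.02,-0.01],[-0.11,-0.04,-0.03]] + [[0.08,-0.1,0.03], [-0.23,0.28,-0.07], [-0.02,0.02,-0.01]]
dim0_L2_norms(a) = [0.39, 0.34, 0.21]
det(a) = 0.01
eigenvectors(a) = [[0.26, 0.18, -0.34],[-0.04, 0.38, 0.94],[-0.96, 0.91, 0.07]]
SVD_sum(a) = [[0.02, -0.01, 0.00], [-0.32, 0.16, -0.00], [0.16, -0.08, 0.0]] + [[-0.06,-0.12,0.09],[0.06,0.11,-0.08],[0.12,0.23,-0.17]] + [[-0.01, -0.02, -0.03], [-0.00, -0.00, -0.01], [-0.0, -0.01, -0.01]]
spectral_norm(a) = 0.40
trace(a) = 0.04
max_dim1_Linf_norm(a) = 0.28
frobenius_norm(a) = 0.55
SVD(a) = [[0.06, 0.43, 0.9], [-0.89, -0.39, 0.25], [0.46, -0.81, 0.36]] @ diag([0.4007603722923032, 0.38145998323229074, 0.03846303670480331]) @ [[0.89, -0.46, 0.0], [-0.39, -0.74, 0.54], [-0.25, -0.48, -0.84]]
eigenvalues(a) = [-0.25, -0.07, 0.36]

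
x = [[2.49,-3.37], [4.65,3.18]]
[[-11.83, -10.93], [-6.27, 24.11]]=x@[[-2.49, 1.97], [1.67, 4.7]]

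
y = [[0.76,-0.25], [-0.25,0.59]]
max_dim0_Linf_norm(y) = 0.76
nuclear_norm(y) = 1.35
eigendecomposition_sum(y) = [[0.62, -0.44], [-0.44, 0.32]] + [[0.14, 0.19], [0.19, 0.27]]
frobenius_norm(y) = 1.03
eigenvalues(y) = [0.94, 0.41]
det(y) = 0.39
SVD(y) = [[-0.81, 0.58], [0.58, 0.81]] @ diag([0.9390549185302179, 0.41094508146978215]) @ [[-0.81, 0.58], [0.58, 0.81]]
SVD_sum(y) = [[0.62, -0.44], [-0.44, 0.32]] + [[0.14,0.19],[0.19,0.27]]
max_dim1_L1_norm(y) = 1.01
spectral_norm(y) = 0.94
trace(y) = 1.35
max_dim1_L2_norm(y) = 0.8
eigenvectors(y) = [[0.81, 0.58], [-0.58, 0.81]]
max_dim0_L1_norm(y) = 1.01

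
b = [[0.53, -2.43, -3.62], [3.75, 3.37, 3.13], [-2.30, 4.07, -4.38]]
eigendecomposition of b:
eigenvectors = [[0.30+0.00j, (-0.71+0j), (-0.71-0j)], [-0.38+0.00j, (0.21+0.54j), (0.21-0.54j)], [0.88+0.00j, 0.38+0.15j, 0.38-0.15j]]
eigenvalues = [(-6.92+0j), (3.22+2.64j), (3.22-2.64j)]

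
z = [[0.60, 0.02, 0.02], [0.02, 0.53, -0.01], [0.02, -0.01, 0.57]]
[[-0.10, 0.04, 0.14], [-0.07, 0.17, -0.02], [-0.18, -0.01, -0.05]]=z@[[-0.15, 0.06, 0.23], [-0.14, 0.32, -0.05], [-0.31, -0.02, -0.09]]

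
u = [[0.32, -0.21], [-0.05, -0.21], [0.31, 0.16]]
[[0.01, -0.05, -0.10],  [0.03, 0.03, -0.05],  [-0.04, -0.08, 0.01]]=u @[[-0.05, -0.21, -0.13], [-0.13, -0.07, 0.29]]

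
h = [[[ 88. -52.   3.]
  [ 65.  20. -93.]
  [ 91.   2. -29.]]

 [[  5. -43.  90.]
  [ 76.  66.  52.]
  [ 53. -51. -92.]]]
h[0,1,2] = -93.0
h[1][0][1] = -43.0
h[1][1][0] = 76.0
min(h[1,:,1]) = -51.0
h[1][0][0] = 5.0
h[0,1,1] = 20.0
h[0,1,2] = -93.0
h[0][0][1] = -52.0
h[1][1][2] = 52.0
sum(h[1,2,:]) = -90.0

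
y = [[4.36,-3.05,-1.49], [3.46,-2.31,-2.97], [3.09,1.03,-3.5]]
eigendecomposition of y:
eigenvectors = [[(-0.82+0j), 0.39+0.04j, (0.39-0.04j)],[-0.30+0.00j, 0.66+0.00j, 0.66-0.00j],[(-0.49+0j), 0.37-0.52j, (0.37+0.52j)]]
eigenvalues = [(2.37+0j), (-1.91+2.52j), (-1.91-2.52j)]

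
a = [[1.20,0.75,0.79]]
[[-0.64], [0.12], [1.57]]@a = [[-0.77, -0.48, -0.51], [0.14, 0.09, 0.09], [1.88, 1.18, 1.24]]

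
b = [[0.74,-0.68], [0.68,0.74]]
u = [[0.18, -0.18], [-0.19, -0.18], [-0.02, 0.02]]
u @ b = [[0.01, -0.26], [-0.26, -0.00], [-0.0, 0.03]]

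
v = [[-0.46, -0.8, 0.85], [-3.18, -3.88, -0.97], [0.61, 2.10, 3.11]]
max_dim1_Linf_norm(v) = 3.88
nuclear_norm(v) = 8.98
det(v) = -6.49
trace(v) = -1.23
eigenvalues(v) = [-4.43, 0.55, 2.65]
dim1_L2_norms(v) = [1.25, 5.11, 3.8]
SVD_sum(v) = [[-0.25, -0.37, -0.20],[-2.55, -3.74, -2.03],[1.63, 2.39, 1.29]] + [[-0.48, -0.19, 0.96], [-0.54, -0.22, 1.08], [-0.93, -0.37, 1.85]] + [[0.28,  -0.24,  0.09], [-0.09,  0.07,  -0.03], [-0.09,  0.08,  -0.03]]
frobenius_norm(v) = 6.49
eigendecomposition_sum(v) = [[-0.78,-0.98,-0.04], [-2.94,-3.7,-0.14], [0.88,1.11,0.04]] + [[0.49, -0.2, -0.24], [-0.40, 0.16, 0.19], [0.21, -0.09, -0.1]] + [[-0.17, 0.38, 1.13], [0.15, -0.35, -1.02], [-0.48, 1.08, 3.17]]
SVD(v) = [[-0.08,-0.41,0.91], [-0.84,-0.46,-0.29], [0.54,-0.79,-0.31]] @ diag([5.9037267606003265, 2.666857751293852, 0.41216510106447407]) @ [[0.51,0.75,0.41], [0.44,0.18,-0.88], [0.74,-0.63,0.24]]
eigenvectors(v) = [[0.25, 0.74, 0.32],[0.93, -0.6, -0.29],[-0.28, 0.32, 0.90]]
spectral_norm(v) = 5.90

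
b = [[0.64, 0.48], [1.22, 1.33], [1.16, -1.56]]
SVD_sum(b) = [[0.05, 0.54], [0.14, 1.44], [-0.14, -1.43]] + [[0.59, -0.06], [1.08, -0.11], [1.3, -0.13]]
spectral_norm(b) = 2.11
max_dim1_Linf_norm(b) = 1.56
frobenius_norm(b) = 2.77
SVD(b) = [[-0.26, 0.33], [-0.69, 0.60], [0.68, 0.73]] @ diag([2.1082994892588443, 1.7976577159156015]) @ [[-0.10, -1.0], [1.0, -0.10]]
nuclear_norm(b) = 3.91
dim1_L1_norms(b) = [1.12, 2.55, 2.72]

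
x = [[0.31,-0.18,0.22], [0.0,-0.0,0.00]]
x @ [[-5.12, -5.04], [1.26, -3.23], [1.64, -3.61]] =[[-1.45, -1.78], [0.00, 0.0]]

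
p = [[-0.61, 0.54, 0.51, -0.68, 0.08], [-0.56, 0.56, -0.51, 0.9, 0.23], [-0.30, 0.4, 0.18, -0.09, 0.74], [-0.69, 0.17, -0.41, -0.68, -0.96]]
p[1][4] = 0.227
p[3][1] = 0.173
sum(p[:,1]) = 1.6660000000000001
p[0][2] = 0.51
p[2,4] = 0.738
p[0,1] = 0.537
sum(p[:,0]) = -2.152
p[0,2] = 0.51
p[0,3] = -0.684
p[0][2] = 0.51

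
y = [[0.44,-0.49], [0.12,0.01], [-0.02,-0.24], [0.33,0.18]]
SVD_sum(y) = [[0.46, -0.48], [0.05, -0.05], [0.11, -0.12], [0.07, -0.07]] + [[-0.02, -0.01], [0.07, 0.06], [-0.13, -0.12], [0.26, 0.25]]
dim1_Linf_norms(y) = [0.49, 0.12, 0.24, 0.33]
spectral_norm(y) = 0.69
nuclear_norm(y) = 1.10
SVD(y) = [[-0.96, 0.05], [-0.11, -0.22], [-0.23, 0.43], [-0.14, -0.87]] @ diag([0.6885407951299731, 0.416427152623102]) @ [[-0.69,0.72], [-0.72,-0.69]]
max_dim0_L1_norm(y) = 0.92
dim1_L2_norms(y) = [0.66, 0.12, 0.24, 0.38]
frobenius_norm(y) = 0.80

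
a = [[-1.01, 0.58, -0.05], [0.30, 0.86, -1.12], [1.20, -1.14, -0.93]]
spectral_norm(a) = 2.16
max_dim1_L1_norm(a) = 3.27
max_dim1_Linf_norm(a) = 1.2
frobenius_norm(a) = 2.65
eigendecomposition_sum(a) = [[-0.49,0.22,0.26], [0.8,-0.36,-0.43], [1.76,-0.79,-0.93]] + [[-0.49,0.06,-0.16], [-0.36,0.05,-0.12], [-0.61,0.08,-0.21]] + [[-0.04, 0.3, -0.15], [-0.14, 1.17, -0.57], [0.05, -0.43, 0.21]]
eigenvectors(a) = [[0.24, -0.57, -0.23],  [-0.4, -0.42, -0.91],  [-0.88, -0.71, 0.34]]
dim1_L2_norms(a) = [1.17, 1.44, 1.9]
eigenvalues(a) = [-1.78, -0.65, 1.35]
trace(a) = -1.08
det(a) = 1.55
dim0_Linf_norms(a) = [1.2, 1.14, 1.12]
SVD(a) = [[-0.48, 0.24, -0.84], [0.10, 0.97, 0.23], [0.87, 0.03, -0.49]] @ diag([2.156302357958682, 1.4693679896489924, 0.48868993447452014]) @ [[0.72,  -0.55,  -0.42], [0.05,  0.64,  -0.76], [0.69,  0.53,  0.49]]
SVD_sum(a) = [[-0.74, 0.57, 0.43], [0.15, -0.11, -0.09], [1.36, -1.04, -0.78]] + [[0.02, 0.23, -0.27], [0.07, 0.92, -1.09], [0.00, 0.03, -0.03]] + [[-0.28, -0.22, -0.2], [0.08, 0.06, 0.05], [-0.16, -0.13, -0.12]]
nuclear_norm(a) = 4.11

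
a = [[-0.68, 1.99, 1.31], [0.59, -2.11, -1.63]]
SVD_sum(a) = [[-0.60, 1.95, 1.4], [0.66, -2.15, -1.55]] + [[-0.08, 0.04, -0.09], [-0.07, 0.04, -0.08]]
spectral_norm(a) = 3.68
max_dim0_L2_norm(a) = 2.9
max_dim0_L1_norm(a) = 4.1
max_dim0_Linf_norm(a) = 2.11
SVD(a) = [[-0.67,0.74], [0.74,0.67]] @ diag([3.6831285960808597, 0.17396478014654262]) @ [[0.24, -0.79, -0.57], [-0.62, 0.33, -0.72]]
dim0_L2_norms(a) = [0.9, 2.9, 2.09]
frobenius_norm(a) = 3.69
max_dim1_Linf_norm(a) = 2.11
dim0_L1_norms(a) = [1.27, 4.1, 2.94]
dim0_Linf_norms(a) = [0.68, 2.11, 1.63]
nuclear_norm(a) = 3.86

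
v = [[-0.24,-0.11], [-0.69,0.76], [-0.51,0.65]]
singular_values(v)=[1.32, 0.26]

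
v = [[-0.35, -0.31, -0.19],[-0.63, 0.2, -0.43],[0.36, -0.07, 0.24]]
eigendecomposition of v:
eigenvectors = [[-0.21, 0.78, -0.54], [0.88, 0.51, 0.10], [-0.43, -0.35, 0.84]]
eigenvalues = [0.56, -0.47, -0.0]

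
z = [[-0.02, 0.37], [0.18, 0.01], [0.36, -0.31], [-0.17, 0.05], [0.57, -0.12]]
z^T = [[-0.02,0.18,0.36,-0.17,0.57], [0.37,0.01,-0.31,0.05,-0.12]]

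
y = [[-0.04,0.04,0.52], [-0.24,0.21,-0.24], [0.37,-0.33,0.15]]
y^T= [[-0.04, -0.24, 0.37],  [0.04, 0.21, -0.33],  [0.52, -0.24, 0.15]]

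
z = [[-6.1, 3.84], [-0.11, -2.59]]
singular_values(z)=[7.33, 2.21]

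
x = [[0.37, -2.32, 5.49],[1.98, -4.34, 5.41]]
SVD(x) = [[-0.63,-0.77],  [-0.77,0.63]] @ diag([9.228341757011975, 1.5878313562180109]) @ [[-0.19, 0.52, -0.83],[0.61, -0.60, -0.52]]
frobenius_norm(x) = 9.36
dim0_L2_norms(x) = [2.01, 4.92, 7.71]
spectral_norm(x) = 9.23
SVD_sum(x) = [[1.12,-3.06,4.85], [1.37,-3.74,5.93]] + [[-0.75, 0.74, 0.64],  [0.61, -0.60, -0.52]]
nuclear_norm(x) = 10.82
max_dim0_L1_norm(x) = 10.9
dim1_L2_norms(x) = [5.97, 7.21]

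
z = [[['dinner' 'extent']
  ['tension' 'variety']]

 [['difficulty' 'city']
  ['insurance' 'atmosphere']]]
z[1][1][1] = 'atmosphere'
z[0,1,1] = 'variety'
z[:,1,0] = ['tension', 'insurance']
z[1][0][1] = 'city'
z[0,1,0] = 'tension'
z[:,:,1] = [['extent', 'variety'], ['city', 'atmosphere']]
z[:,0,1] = ['extent', 'city']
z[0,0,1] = 'extent'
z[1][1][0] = 'insurance'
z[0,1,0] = 'tension'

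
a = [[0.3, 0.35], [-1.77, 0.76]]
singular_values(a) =[1.93, 0.44]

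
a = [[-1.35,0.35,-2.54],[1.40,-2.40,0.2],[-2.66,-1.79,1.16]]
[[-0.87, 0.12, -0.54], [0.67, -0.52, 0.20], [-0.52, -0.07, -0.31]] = a @ [[0.32, -0.08, 0.16], [-0.08, 0.17, 0.02], [0.16, 0.02, 0.13]]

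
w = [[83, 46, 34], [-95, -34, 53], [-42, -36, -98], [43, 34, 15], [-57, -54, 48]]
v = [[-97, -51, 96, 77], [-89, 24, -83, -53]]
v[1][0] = -89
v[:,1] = [-51, 24]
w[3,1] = 34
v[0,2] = 96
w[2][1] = -36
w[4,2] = 48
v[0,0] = -97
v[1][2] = -83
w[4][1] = -54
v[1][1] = 24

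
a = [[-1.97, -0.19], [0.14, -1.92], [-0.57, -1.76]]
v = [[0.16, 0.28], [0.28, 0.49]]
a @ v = [[-0.37, -0.64],[-0.52, -0.90],[-0.58, -1.02]]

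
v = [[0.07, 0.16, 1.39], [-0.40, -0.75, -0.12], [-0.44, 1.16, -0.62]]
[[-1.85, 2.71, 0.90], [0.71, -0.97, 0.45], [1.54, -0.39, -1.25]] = v @ [[-1.54, 0.38, -0.03], [0.07, 0.79, -0.7], [-1.26, 1.84, 0.73]]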